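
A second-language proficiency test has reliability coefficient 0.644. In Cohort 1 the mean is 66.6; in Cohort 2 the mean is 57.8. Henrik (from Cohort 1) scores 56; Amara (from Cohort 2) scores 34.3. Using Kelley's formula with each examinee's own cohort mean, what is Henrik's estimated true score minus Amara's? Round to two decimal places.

17.11

T̂_Henrik = 0.644(56) + 0.356(66.6) = 59.7736
T̂_Amara = 0.644(34.3) + 0.356(57.8) = 42.6660
Difference = 59.7736 − 42.6660 = 17.1076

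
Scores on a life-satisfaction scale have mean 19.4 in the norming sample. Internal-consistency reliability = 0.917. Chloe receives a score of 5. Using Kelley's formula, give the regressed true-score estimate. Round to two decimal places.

6.20

Weight the observed score by reliability and the mean by (1 − reliability): T̂ = 0.917·5 + 0.083·19.4 = 4.585 + 1.6102 = 6.195.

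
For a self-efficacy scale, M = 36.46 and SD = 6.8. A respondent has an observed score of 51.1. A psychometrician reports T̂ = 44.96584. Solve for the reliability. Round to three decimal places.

0.581

T̂ = ρX + (1 − ρ)μ  ⇒  T̂ − μ = ρ(X − μ)
ρ = (T̂ − μ)/(X − μ) = (44.96584 − 36.46) / (51.1 − 36.46) = 8.50584 / 14.64 = 0.58100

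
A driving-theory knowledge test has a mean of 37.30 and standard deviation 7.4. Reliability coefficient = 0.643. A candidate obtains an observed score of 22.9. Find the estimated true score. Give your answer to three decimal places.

28.041

T̂ = ρX + (1 − ρ)μ
  = 0.643 × 22.9 + 0.357 × 37.30
  = 14.7247 + 13.31610
  = 28.0408
  ≈ 28.041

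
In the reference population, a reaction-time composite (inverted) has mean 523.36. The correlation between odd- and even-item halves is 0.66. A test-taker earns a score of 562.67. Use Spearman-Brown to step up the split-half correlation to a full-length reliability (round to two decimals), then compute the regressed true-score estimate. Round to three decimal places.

554.808

Spearman-Brown: ρ = 2r/(1 + r) = 2(0.66)/(1 + 0.66) = 1.320/1.66 = 0.7952 → 0.80
T̂ = 0.80(562.67) + 0.20(523.36) = 450.1360 + 104.6720 = 554.8080 → 554.808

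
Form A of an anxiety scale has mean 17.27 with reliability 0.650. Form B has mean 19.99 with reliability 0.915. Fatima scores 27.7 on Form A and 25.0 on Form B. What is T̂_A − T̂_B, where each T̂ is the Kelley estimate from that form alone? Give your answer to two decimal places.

-0.52

T̂_A = 0.650(27.7) + 0.350(17.27) = 24.0495
T̂_B = 0.915(25.0) + 0.085(19.99) = 24.5741
T̂_A − T̂_B = -0.5247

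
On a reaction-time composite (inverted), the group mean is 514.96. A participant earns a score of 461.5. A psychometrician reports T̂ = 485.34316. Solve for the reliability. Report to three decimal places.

0.554

T̂ = ρX + (1 − ρ)μ  ⇒  T̂ − μ = ρ(X − μ)
ρ = (T̂ − μ)/(X − μ) = (485.34316 − 514.96) / (461.5 − 514.96) = -29.61684 / -53.46 = 0.55400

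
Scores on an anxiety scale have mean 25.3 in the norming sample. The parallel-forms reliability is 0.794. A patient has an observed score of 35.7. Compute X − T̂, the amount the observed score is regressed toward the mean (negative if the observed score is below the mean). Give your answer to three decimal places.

T̂ = ρX + (1 − ρ)μ
  = 0.794 × 35.7 + 0.206 × 25.3
  = 28.3458 + 5.2118
  = 33.55760
  ≈ 33.5576
X − T̂ = 35.7 − 33.5576 = 2.1424 → 2.142

2.142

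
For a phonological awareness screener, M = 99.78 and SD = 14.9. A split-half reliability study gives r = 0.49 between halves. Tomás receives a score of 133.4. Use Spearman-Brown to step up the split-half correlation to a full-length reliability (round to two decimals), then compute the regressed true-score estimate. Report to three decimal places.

Spearman-Brown: ρ = 2r/(1 + r) = 2(0.49)/(1 + 0.49) = 0.980/1.49 = 0.6577 → 0.66
Regress the observed score toward the mean by the unreliability: T̂ = 0.66·133.4 + 0.34·99.78 = 88.044 + 33.9252 = 121.9692.

121.969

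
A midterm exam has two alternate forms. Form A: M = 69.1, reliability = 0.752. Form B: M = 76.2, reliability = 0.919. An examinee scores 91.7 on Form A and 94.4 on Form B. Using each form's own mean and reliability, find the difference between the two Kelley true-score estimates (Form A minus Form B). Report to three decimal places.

-6.831

T̂_A = 0.752(91.7) + 0.248(69.1) = 86.09520
T̂_B = 0.919(94.4) + 0.081(76.2) = 92.92580
T̂_A − T̂_B = -6.83060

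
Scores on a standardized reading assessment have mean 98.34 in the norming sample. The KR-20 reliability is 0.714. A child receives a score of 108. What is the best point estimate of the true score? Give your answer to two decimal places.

105.24

T̂ = ρX + (1 − ρ)μ
  = 0.714 × 108 + 0.286 × 98.34
  = 77.112 + 28.12524
  = 105.237
  ≈ 105.24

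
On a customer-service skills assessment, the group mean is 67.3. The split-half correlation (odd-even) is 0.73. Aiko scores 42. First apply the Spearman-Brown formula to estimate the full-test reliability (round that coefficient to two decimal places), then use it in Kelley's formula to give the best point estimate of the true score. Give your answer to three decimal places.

Spearman-Brown: ρ = 2r/(1 + r) = 2(0.73)/(1 + 0.73) = 1.460/1.73 = 0.8439 → 0.84
T̂ = ρX + (1 − ρ)μ
  = 0.84 × 42 + 0.16 × 67.3
  = 35.28 + 10.768
  = 46.0480
  ≈ 46.048

46.048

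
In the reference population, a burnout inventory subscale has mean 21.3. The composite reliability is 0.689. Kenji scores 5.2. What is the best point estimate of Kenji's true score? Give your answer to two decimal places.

10.21

Regress the observed score toward the mean by the unreliability: T̂ = 0.689·5.2 + 0.311·21.3 = 3.5828 + 6.6243 = 10.207.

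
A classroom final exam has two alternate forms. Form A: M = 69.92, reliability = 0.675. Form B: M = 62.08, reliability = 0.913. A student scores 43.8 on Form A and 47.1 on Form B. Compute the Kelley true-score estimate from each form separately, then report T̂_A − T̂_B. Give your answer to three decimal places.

3.886

T̂_A = 0.675(43.8) + 0.325(69.92) = 52.28900
T̂_B = 0.913(47.1) + 0.087(62.08) = 48.40326
T̂_A − T̂_B = 3.88574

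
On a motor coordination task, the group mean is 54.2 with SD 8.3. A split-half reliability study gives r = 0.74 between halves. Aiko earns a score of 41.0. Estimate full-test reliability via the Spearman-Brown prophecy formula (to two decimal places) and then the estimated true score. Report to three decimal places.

Spearman-Brown: ρ = 2r/(1 + r) = 2(0.74)/(1 + 0.74) = 1.480/1.74 = 0.8506 → 0.85
T̂ = ρX + (1 − ρ)μ
  = 0.85 × 41.0 + 0.15 × 54.2
  = 34.850 + 8.130
  = 42.9800
  ≈ 42.980

42.980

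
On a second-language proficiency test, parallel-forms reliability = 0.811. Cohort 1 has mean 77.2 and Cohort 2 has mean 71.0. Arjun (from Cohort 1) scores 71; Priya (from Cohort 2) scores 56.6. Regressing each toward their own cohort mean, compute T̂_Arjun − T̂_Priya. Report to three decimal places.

12.850

T̂_Arjun = 0.811(71) + 0.189(77.2) = 72.17180
T̂_Priya = 0.811(56.6) + 0.189(71.0) = 59.32160
Difference = 72.17180 − 59.32160 = 12.85020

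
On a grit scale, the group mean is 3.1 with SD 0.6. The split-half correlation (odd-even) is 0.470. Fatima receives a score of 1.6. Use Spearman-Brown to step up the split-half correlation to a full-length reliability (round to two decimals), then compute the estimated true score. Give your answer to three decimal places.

Spearman-Brown: ρ = 2r/(1 + r) = 2(0.470)/(1 + 0.470) = 0.9400/1.470 = 0.6395 → 0.64
T̂ = 0.64(1.6) + 0.36(3.1) = 1.024 + 1.116 = 2.1400 → 2.140

2.140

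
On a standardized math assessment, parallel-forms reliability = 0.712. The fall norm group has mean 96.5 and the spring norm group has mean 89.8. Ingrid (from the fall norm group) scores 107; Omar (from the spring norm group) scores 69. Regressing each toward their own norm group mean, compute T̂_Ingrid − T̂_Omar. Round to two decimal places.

T̂_Ingrid = 0.712(107) + 0.288(96.5) = 103.9760
T̂_Omar = 0.712(69) + 0.288(89.8) = 74.9904
Difference = 103.9760 − 74.9904 = 28.9856

28.99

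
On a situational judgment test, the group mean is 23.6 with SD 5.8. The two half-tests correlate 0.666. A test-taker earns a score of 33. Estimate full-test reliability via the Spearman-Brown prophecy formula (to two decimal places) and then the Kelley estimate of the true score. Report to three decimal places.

31.120

Spearman-Brown: ρ = 2r/(1 + r) = 2(0.666)/(1 + 0.666) = 1.3320/1.666 = 0.7995 → 0.80
T̂ = ρX + (1 − ρ)μ
  = 0.80 × 33 + 0.20 × 23.6
  = 26.40 + 4.720
  = 31.1200
  ≈ 31.120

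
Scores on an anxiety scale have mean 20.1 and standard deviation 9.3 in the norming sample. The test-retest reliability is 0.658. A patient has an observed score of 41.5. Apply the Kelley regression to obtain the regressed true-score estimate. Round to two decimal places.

Weight the observed score by reliability and the mean by (1 − reliability): T̂ = 0.658·41.5 + 0.342·20.1 = 27.3070 + 6.8742 = 34.181.

34.18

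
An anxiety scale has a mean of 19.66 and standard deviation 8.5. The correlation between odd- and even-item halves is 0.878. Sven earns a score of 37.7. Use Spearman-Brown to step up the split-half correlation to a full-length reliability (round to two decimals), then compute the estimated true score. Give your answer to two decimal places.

Spearman-Brown: ρ = 2r/(1 + r) = 2(0.878)/(1 + 0.878) = 1.7560/1.878 = 0.9350 → 0.94
T̂ = ρX + (1 − ρ)μ
  = 0.94 × 37.7 + 0.06 × 19.66
  = 35.438 + 1.1796
  = 36.618
  ≈ 36.62

36.62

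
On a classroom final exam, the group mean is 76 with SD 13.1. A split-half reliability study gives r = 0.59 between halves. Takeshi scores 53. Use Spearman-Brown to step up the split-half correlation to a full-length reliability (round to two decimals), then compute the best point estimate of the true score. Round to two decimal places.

58.98

Spearman-Brown: ρ = 2r/(1 + r) = 2(0.59)/(1 + 0.59) = 1.180/1.59 = 0.7421 → 0.74
T̂ = ρX + (1 − ρ)μ
  = 0.74 × 53 + 0.26 × 76
  = 39.22 + 19.76
  = 58.980
  ≈ 58.98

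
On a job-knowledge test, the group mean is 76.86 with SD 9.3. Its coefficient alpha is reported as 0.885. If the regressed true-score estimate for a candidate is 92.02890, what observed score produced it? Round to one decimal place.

94.0

T̂ = ρX + (1 − ρ)μ  ⇒  X = (T̂ − (1 − ρ)μ) / ρ
X = (92.02890 − 0.115 × 76.86) / 0.885 = (92.02890 − 8.83890) / 0.885 = 83.19000 / 0.885 = 94.000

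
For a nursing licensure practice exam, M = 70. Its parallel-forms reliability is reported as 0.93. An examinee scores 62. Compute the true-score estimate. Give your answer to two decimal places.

62.56

Kelley's formula gives T̂ = 0.93·62 + 0.07·70 = 57.66 + 4.90 = 62.560.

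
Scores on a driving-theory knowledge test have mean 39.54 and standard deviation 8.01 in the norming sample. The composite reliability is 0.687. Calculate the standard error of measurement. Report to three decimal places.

4.481

SEM = SD · √(1 − ρ) = 8.01 × √0.313 = 8.01 × 0.5595 = 4.4813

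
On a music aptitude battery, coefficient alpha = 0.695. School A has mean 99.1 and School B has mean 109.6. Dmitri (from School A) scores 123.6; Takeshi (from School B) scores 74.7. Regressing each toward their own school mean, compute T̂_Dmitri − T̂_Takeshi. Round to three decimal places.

T̂_Dmitri = 0.695(123.6) + 0.305(99.1) = 116.12750
T̂_Takeshi = 0.695(74.7) + 0.305(109.6) = 85.34450
Difference = 116.12750 − 85.34450 = 30.78300

30.783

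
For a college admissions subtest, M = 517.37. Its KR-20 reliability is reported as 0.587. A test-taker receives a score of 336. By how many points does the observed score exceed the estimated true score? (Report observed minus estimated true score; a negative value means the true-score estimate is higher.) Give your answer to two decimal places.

Weight the observed score by reliability and the mean by (1 − reliability): T̂ = 0.587·336 + 0.413·517.37 = 197.232 + 213.67381 = 410.9058.
X − T̂ = 336 − 410.906 = -74.906 → -74.91

-74.91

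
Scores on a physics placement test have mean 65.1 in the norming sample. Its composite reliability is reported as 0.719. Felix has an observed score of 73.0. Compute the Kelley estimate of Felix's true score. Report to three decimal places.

70.780

T̂ = 0.719(73.0) + 0.281(65.1) = 52.4870 + 18.2931 = 70.7801 → 70.780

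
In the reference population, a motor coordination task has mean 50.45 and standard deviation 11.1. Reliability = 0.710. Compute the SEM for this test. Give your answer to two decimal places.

SEM = SD · √(1 − ρ) = 11.1 × √0.290 = 11.1 × 0.5385 = 5.978

5.98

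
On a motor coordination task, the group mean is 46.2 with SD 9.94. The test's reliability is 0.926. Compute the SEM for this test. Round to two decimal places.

2.70

SEM = SD · √(1 − ρ) = 9.94 × √0.074 = 9.94 × 0.2720 = 2.704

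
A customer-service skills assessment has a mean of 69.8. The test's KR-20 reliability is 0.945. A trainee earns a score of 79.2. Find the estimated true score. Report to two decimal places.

Weight the observed score by reliability and the mean by (1 − reliability): T̂ = 0.945·79.2 + 0.055·69.8 = 74.8440 + 3.8390 = 78.683.

78.68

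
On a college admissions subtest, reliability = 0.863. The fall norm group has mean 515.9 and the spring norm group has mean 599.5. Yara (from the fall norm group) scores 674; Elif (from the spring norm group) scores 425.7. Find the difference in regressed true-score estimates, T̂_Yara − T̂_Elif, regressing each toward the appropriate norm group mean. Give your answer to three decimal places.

T̂_Yara = 0.863(674) + 0.137(515.9) = 652.34030
T̂_Elif = 0.863(425.7) + 0.137(599.5) = 449.51060
Difference = 652.34030 − 449.51060 = 202.82970

202.830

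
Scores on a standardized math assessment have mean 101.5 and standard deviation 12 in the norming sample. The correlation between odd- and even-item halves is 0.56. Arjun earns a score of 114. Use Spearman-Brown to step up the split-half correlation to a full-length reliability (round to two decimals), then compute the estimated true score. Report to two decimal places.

Spearman-Brown: ρ = 2r/(1 + r) = 2(0.56)/(1 + 0.56) = 1.120/1.56 = 0.7179 → 0.72
T̂ = ρX + (1 − ρ)μ
  = 0.72 × 114 + 0.28 × 101.5
  = 82.08 + 28.420
  = 110.500
  ≈ 110.50

110.50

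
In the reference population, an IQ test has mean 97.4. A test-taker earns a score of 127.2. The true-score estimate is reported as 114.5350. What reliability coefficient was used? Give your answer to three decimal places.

0.575

T̂ = ρX + (1 − ρ)μ  ⇒  T̂ − μ = ρ(X − μ)
ρ = (T̂ − μ)/(X − μ) = (114.5350 − 97.4) / (127.2 − 97.4) = 17.1350 / 29.8 = 0.57500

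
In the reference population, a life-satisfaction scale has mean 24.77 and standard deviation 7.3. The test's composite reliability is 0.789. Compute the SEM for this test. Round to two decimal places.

SEM = SD · √(1 − ρ) = 7.3 × √0.211 = 7.3 × 0.4593 = 3.353

3.35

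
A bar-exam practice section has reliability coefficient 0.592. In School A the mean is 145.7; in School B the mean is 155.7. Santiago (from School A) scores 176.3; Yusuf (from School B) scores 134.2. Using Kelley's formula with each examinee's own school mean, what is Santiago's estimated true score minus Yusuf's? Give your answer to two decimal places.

20.84

T̂_Santiago = 0.592(176.3) + 0.408(145.7) = 163.8152
T̂_Yusuf = 0.592(134.2) + 0.408(155.7) = 142.9720
Difference = 163.8152 − 142.9720 = 20.8432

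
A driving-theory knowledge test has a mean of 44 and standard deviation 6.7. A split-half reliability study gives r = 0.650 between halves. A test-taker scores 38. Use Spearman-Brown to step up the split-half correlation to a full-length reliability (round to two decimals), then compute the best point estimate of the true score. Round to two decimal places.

Spearman-Brown: ρ = 2r/(1 + r) = 2(0.650)/(1 + 0.650) = 1.3000/1.650 = 0.7879 → 0.79
T̂ = ρX + (1 − ρ)μ
  = 0.79 × 38 + 0.21 × 44
  = 30.02 + 9.24
  = 39.260
  ≈ 39.26

39.26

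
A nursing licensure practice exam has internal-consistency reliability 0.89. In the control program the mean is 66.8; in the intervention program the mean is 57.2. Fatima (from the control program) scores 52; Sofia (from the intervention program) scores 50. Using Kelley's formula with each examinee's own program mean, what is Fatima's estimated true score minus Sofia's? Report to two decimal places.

T̂_Fatima = 0.89(52) + 0.11(66.8) = 53.6280
T̂_Sofia = 0.89(50) + 0.11(57.2) = 50.7920
Difference = 53.6280 − 50.7920 = 2.8360

2.84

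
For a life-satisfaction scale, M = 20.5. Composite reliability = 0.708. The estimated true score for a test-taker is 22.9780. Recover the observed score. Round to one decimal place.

24.0

T̂ = ρX + (1 − ρ)μ  ⇒  X = (T̂ − (1 − ρ)μ) / ρ
X = (22.9780 − 0.292 × 20.5) / 0.708 = (22.9780 − 5.9860) / 0.708 = 16.9920 / 0.708 = 24.000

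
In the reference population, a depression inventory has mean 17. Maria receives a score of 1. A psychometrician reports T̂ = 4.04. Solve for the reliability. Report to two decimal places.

T̂ = ρX + (1 − ρ)μ  ⇒  T̂ − μ = ρ(X − μ)
ρ = (T̂ − μ)/(X − μ) = (4.04 − 17) / (1 − 17) = -12.96 / -16.0 = 0.8100

0.81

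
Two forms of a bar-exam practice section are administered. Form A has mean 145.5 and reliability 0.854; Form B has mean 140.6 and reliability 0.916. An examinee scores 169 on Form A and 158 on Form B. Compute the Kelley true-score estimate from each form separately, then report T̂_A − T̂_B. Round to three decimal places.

9.031

T̂_A = 0.854(169) + 0.146(145.5) = 165.56900
T̂_B = 0.916(158) + 0.084(140.6) = 156.53840
T̂_A − T̂_B = 9.03060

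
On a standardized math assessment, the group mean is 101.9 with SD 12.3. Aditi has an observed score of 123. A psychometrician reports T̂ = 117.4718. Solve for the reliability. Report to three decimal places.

0.738

T̂ = ρX + (1 − ρ)μ  ⇒  T̂ − μ = ρ(X − μ)
ρ = (T̂ − μ)/(X − μ) = (117.4718 − 101.9) / (123 − 101.9) = 15.5718 / 21.1 = 0.73800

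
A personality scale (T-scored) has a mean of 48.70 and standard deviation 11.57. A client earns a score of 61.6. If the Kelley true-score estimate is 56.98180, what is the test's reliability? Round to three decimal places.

T̂ = ρX + (1 − ρ)μ  ⇒  T̂ − μ = ρ(X − μ)
ρ = (T̂ − μ)/(X − μ) = (56.98180 − 48.70) / (61.6 − 48.70) = 8.28180 / 12.90 = 0.64200

0.642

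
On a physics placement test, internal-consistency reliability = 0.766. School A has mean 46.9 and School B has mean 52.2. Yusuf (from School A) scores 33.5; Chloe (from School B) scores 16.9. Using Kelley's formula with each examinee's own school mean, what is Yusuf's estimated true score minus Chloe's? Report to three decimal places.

11.475

T̂_Yusuf = 0.766(33.5) + 0.234(46.9) = 36.63560
T̂_Chloe = 0.766(16.9) + 0.234(52.2) = 25.16020
Difference = 36.63560 − 25.16020 = 11.47540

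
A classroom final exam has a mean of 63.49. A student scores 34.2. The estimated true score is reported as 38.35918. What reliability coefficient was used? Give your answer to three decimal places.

T̂ = ρX + (1 − ρ)μ  ⇒  T̂ − μ = ρ(X − μ)
ρ = (T̂ − μ)/(X − μ) = (38.35918 − 63.49) / (34.2 − 63.49) = -25.13082 / -29.29 = 0.85800

0.858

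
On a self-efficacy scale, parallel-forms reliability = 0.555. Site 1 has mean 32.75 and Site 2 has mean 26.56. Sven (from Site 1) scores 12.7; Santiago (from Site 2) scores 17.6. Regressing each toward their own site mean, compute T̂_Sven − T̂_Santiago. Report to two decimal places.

0.04

T̂_Sven = 0.555(12.7) + 0.445(32.75) = 21.6223
T̂_Santiago = 0.555(17.6) + 0.445(26.56) = 21.5872
Difference = 21.6223 − 21.5872 = 0.0350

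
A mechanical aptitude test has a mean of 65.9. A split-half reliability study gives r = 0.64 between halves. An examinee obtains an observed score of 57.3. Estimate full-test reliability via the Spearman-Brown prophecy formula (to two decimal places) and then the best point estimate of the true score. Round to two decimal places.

59.19

Spearman-Brown: ρ = 2r/(1 + r) = 2(0.64)/(1 + 0.64) = 1.280/1.64 = 0.7805 → 0.78
T̂ = 0.78(57.3) + 0.22(65.9) = 44.694 + 14.498 = 59.192 → 59.19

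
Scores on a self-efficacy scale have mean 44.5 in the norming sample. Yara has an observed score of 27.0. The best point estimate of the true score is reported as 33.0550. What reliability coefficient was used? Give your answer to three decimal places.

0.654

T̂ = ρX + (1 − ρ)μ  ⇒  T̂ − μ = ρ(X − μ)
ρ = (T̂ − μ)/(X − μ) = (33.0550 − 44.5) / (27.0 − 44.5) = -11.4450 / -17.5 = 0.65400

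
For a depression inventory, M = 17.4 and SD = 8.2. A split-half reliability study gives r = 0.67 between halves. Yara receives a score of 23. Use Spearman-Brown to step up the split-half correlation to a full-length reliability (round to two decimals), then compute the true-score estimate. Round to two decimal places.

Spearman-Brown: ρ = 2r/(1 + r) = 2(0.67)/(1 + 0.67) = 1.340/1.67 = 0.8024 → 0.80
T̂ = 0.80(23) + 0.20(17.4) = 18.40 + 3.480 = 21.880 → 21.88

21.88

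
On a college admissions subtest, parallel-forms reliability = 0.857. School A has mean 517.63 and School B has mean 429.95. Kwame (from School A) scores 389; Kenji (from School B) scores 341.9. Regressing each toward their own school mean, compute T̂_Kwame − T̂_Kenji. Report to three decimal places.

52.903

T̂_Kwame = 0.857(389) + 0.143(517.63) = 407.39409
T̂_Kenji = 0.857(341.9) + 0.143(429.95) = 354.49115
Difference = 407.39409 − 354.49115 = 52.90294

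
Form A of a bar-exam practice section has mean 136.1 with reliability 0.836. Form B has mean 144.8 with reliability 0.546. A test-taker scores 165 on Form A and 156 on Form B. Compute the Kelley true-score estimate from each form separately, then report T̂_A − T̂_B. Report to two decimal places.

T̂_A = 0.836(165) + 0.164(136.1) = 160.2604
T̂_B = 0.546(156) + 0.454(144.8) = 150.9152
T̂_A − T̂_B = 9.3452

9.35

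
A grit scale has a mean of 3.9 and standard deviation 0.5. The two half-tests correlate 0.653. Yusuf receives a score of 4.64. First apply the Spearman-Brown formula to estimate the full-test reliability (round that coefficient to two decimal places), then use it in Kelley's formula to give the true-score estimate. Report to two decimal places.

Spearman-Brown: ρ = 2r/(1 + r) = 2(0.653)/(1 + 0.653) = 1.3060/1.653 = 0.7901 → 0.79
T̂ = ρX + (1 − ρ)μ
  = 0.79 × 4.64 + 0.21 × 3.9
  = 3.6656 + 0.819
  = 4.485
  ≈ 4.48

4.48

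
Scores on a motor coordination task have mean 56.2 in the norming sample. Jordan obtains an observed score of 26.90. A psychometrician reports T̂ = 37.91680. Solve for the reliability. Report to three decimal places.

0.624

T̂ = ρX + (1 − ρ)μ  ⇒  T̂ − μ = ρ(X − μ)
ρ = (T̂ − μ)/(X − μ) = (37.91680 − 56.2) / (26.90 − 56.2) = -18.28320 / -29.30 = 0.62400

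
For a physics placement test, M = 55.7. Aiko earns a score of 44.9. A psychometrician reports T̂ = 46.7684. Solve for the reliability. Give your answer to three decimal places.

T̂ = ρX + (1 − ρ)μ  ⇒  T̂ − μ = ρ(X − μ)
ρ = (T̂ − μ)/(X − μ) = (46.7684 − 55.7) / (44.9 − 55.7) = -8.9316 / -10.8 = 0.82700

0.827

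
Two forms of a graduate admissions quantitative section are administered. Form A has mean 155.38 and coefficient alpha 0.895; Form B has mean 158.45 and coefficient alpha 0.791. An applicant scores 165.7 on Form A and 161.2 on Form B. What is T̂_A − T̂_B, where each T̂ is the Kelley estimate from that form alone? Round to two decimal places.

3.99

T̂_A = 0.895(165.7) + 0.105(155.38) = 164.6164
T̂_B = 0.791(161.2) + 0.209(158.45) = 160.6252
T̂_A − T̂_B = 3.9912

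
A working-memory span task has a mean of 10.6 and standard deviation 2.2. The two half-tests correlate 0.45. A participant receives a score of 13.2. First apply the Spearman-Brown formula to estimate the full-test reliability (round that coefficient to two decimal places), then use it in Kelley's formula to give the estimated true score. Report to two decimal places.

12.21

Spearman-Brown: ρ = 2r/(1 + r) = 2(0.45)/(1 + 0.45) = 0.900/1.45 = 0.6207 → 0.62
Kelley's formula gives T̂ = 0.62·13.2 + 0.38·10.6 = 8.184 + 4.028 = 12.212.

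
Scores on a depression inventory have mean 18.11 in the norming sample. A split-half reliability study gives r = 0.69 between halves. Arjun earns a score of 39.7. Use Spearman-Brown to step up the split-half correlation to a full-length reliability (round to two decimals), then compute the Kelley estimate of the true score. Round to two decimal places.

35.81

Spearman-Brown: ρ = 2r/(1 + r) = 2(0.69)/(1 + 0.69) = 1.380/1.69 = 0.8166 → 0.82
T̂ = 0.82(39.7) + 0.18(18.11) = 32.554 + 3.2598 = 35.814 → 35.81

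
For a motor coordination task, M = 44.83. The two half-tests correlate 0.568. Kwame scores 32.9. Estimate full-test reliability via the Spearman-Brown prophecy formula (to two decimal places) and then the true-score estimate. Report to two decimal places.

36.24

Spearman-Brown: ρ = 2r/(1 + r) = 2(0.568)/(1 + 0.568) = 1.1360/1.568 = 0.7245 → 0.72
T̂ = 0.72(32.9) + 0.28(44.83) = 23.688 + 12.5524 = 36.240 → 36.24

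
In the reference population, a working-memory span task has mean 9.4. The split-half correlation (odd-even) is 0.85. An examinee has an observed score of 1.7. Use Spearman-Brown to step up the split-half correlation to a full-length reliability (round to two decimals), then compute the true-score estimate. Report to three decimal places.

Spearman-Brown: ρ = 2r/(1 + r) = 2(0.85)/(1 + 0.85) = 1.700/1.85 = 0.9189 → 0.92
T̂ = 0.92(1.7) + 0.08(9.4) = 1.564 + 0.752 = 2.3160 → 2.316

2.316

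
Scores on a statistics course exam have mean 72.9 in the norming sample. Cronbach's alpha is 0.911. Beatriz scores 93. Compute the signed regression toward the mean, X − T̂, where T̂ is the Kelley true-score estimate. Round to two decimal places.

Regress the observed score toward the mean by the unreliability: T̂ = 0.911·93 + 0.089·72.9 = 84.723 + 6.4881 = 91.2111.
X − T̂ = 93 − 91.211 = 1.789 → 1.79

1.79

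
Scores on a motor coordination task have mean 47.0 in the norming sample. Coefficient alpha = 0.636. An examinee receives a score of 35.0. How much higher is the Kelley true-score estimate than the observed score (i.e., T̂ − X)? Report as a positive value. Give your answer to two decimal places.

T̂ = ρX + (1 − ρ)μ
  = 0.636 × 35.0 + 0.364 × 47.0
  = 22.2600 + 17.1080
  = 39.3680
  ≈ 39.368
T̂ − X = 39.368 − 35.0 = 4.368 → 4.37

4.37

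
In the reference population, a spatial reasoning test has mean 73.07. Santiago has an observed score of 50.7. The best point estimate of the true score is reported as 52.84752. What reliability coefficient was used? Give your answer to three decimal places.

0.904

T̂ = ρX + (1 − ρ)μ  ⇒  T̂ − μ = ρ(X − μ)
ρ = (T̂ − μ)/(X − μ) = (52.84752 − 73.07) / (50.7 − 73.07) = -20.22248 / -22.37 = 0.90400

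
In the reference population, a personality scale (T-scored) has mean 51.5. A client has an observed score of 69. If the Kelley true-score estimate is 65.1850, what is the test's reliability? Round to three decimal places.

0.782

T̂ = ρX + (1 − ρ)μ  ⇒  T̂ − μ = ρ(X − μ)
ρ = (T̂ − μ)/(X − μ) = (65.1850 − 51.5) / (69 − 51.5) = 13.6850 / 17.5 = 0.78200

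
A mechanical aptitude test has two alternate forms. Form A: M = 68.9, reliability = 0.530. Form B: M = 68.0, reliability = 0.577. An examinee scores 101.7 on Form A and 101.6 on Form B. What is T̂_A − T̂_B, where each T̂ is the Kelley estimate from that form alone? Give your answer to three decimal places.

-1.103

T̂_A = 0.530(101.7) + 0.470(68.9) = 86.28400
T̂_B = 0.577(101.6) + 0.423(68.0) = 87.38720
T̂_A − T̂_B = -1.10320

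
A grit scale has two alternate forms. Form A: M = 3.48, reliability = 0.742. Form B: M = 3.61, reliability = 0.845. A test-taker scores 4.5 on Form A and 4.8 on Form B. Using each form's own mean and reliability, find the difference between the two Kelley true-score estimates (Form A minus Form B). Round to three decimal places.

-0.379

T̂_A = 0.742(4.5) + 0.258(3.48) = 4.23684
T̂_B = 0.845(4.8) + 0.155(3.61) = 4.61555
T̂_A − T̂_B = -0.37871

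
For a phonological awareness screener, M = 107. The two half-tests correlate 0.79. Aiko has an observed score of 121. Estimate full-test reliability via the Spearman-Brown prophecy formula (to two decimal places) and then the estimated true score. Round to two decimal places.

119.32

Spearman-Brown: ρ = 2r/(1 + r) = 2(0.79)/(1 + 0.79) = 1.580/1.79 = 0.8827 → 0.88
Kelley's formula gives T̂ = 0.88·121 + 0.12·107 = 106.48 + 12.84 = 119.320.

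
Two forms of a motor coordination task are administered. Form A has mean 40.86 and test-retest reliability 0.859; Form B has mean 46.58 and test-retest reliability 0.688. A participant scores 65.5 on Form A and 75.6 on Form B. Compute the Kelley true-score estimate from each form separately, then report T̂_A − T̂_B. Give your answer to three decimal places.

-4.520

T̂_A = 0.859(65.5) + 0.141(40.86) = 62.02576
T̂_B = 0.688(75.6) + 0.312(46.58) = 66.54576
T̂_A − T̂_B = -4.52000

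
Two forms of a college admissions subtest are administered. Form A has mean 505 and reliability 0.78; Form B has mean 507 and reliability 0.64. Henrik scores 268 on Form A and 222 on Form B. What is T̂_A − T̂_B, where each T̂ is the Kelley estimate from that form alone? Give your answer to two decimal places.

-4.46

T̂_A = 0.78(268) + 0.22(505) = 320.1400
T̂_B = 0.64(222) + 0.36(507) = 324.6000
T̂_A − T̂_B = -4.4600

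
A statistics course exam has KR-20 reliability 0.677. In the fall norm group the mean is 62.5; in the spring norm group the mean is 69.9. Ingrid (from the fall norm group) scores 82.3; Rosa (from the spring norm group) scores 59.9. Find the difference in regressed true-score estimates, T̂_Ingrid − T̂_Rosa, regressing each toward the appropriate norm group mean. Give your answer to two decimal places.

T̂_Ingrid = 0.677(82.3) + 0.323(62.5) = 75.9046
T̂_Rosa = 0.677(59.9) + 0.323(69.9) = 63.1300
Difference = 75.9046 − 63.1300 = 12.7746

12.77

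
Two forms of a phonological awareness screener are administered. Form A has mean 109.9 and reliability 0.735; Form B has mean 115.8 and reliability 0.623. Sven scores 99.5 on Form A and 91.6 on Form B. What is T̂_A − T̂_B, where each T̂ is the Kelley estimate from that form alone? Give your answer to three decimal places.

T̂_A = 0.735(99.5) + 0.265(109.9) = 102.25600
T̂_B = 0.623(91.6) + 0.377(115.8) = 100.72340
T̂_A − T̂_B = 1.53260

1.533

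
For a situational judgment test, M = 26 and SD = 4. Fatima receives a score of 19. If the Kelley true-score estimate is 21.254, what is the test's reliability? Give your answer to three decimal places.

T̂ = ρX + (1 − ρ)μ  ⇒  T̂ − μ = ρ(X − μ)
ρ = (T̂ − μ)/(X − μ) = (21.254 − 26) / (19 − 26) = -4.746 / -7.0 = 0.67800

0.678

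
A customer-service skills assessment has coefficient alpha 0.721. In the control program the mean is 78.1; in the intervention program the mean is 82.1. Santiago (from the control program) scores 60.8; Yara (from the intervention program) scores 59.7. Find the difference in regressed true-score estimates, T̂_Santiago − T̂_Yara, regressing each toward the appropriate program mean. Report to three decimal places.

T̂_Santiago = 0.721(60.8) + 0.279(78.1) = 65.62670
T̂_Yara = 0.721(59.7) + 0.279(82.1) = 65.94960
Difference = 65.62670 − 65.94960 = -0.32290

-0.323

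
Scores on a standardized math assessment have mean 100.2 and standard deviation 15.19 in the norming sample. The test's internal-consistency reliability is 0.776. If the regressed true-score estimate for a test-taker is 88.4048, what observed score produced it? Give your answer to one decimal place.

85.0

T̂ = ρX + (1 − ρ)μ  ⇒  X = (T̂ − (1 − ρ)μ) / ρ
X = (88.4048 − 0.224 × 100.2) / 0.776 = (88.4048 − 22.4448) / 0.776 = 65.9600 / 0.776 = 85.000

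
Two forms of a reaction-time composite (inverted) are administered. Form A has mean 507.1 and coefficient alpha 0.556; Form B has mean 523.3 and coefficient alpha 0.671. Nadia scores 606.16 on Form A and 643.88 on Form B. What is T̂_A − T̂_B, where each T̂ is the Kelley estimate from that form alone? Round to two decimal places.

T̂_A = 0.556(606.16) + 0.444(507.1) = 562.1774
T̂_B = 0.671(643.88) + 0.329(523.3) = 604.2092
T̂_A − T̂_B = -42.0318

-42.03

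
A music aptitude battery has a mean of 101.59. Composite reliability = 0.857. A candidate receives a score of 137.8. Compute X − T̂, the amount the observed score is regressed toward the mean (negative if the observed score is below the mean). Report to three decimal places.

Weight the observed score by reliability and the mean by (1 − reliability): T̂ = 0.857·137.8 + 0.143·101.59 = 118.0946 + 14.52737 = 132.62197.
X − T̂ = 137.8 − 132.6220 = 5.1780 → 5.178

5.178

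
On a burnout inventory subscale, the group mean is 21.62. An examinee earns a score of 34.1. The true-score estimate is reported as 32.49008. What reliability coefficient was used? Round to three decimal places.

0.871

T̂ = ρX + (1 − ρ)μ  ⇒  T̂ − μ = ρ(X − μ)
ρ = (T̂ − μ)/(X − μ) = (32.49008 − 21.62) / (34.1 − 21.62) = 10.87008 / 12.48 = 0.87100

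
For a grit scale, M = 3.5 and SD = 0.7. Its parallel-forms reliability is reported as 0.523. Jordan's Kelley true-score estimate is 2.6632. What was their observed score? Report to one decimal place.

T̂ = ρX + (1 − ρ)μ  ⇒  X = (T̂ − (1 − ρ)μ) / ρ
X = (2.6632 − 0.477 × 3.5) / 0.523 = (2.6632 − 1.6695) / 0.523 = 0.9937 / 0.523 = 1.900

1.9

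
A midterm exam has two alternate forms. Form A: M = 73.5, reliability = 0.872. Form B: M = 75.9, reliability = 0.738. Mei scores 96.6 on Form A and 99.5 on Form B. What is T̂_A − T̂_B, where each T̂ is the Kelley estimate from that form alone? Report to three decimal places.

T̂_A = 0.872(96.6) + 0.128(73.5) = 93.64320
T̂_B = 0.738(99.5) + 0.262(75.9) = 93.31680
T̂_A − T̂_B = 0.32640

0.326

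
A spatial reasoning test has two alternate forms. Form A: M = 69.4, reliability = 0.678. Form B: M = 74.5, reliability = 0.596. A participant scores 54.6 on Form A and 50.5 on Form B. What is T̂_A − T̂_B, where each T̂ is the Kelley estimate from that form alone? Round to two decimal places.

T̂_A = 0.678(54.6) + 0.322(69.4) = 59.3656
T̂_B = 0.596(50.5) + 0.404(74.5) = 60.1960
T̂_A − T̂_B = -0.8304

-0.83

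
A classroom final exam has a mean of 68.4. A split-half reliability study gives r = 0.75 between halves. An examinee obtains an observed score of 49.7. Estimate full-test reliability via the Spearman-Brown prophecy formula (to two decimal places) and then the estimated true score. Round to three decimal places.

52.318

Spearman-Brown: ρ = 2r/(1 + r) = 2(0.75)/(1 + 0.75) = 1.500/1.75 = 0.8571 → 0.86
T̂ = ρX + (1 − ρ)μ
  = 0.86 × 49.7 + 0.14 × 68.4
  = 42.742 + 9.576
  = 52.3180
  ≈ 52.318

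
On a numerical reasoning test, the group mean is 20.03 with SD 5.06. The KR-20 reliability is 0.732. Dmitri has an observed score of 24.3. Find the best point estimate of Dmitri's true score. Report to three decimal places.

23.156

Kelley's formula gives T̂ = 0.732·24.3 + 0.268·20.03 = 17.7876 + 5.36804 = 23.1556.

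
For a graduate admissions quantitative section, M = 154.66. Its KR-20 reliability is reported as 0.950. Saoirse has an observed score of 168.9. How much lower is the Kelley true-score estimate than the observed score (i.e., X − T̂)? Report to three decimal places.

0.712

T̂ = ρX + (1 − ρ)μ
  = 0.950 × 168.9 + 0.050 × 154.66
  = 160.4550 + 7.73300
  = 168.18800
  ≈ 168.1880
X − T̂ = 168.9 − 168.1880 = 0.7120 → 0.712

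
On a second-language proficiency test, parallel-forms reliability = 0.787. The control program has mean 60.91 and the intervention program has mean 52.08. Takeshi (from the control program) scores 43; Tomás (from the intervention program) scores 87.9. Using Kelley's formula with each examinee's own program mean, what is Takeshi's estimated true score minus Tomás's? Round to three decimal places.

T̂_Takeshi = 0.787(43) + 0.213(60.91) = 46.81483
T̂_Tomás = 0.787(87.9) + 0.213(52.08) = 80.27034
Difference = 46.81483 − 80.27034 = -33.45551

-33.456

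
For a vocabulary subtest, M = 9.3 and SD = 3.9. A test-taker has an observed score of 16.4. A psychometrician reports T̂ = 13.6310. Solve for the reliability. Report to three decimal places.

0.610

T̂ = ρX + (1 − ρ)μ  ⇒  T̂ − μ = ρ(X − μ)
ρ = (T̂ − μ)/(X − μ) = (13.6310 − 9.3) / (16.4 − 9.3) = 4.3310 / 7.1 = 0.61000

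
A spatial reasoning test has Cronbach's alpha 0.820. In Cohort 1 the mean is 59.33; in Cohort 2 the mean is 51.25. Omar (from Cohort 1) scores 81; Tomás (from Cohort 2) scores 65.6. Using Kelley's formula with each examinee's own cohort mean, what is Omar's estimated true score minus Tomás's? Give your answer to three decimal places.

14.082

T̂_Omar = 0.820(81) + 0.180(59.33) = 77.09940
T̂_Tomás = 0.820(65.6) + 0.180(51.25) = 63.01700
Difference = 77.09940 − 63.01700 = 14.08240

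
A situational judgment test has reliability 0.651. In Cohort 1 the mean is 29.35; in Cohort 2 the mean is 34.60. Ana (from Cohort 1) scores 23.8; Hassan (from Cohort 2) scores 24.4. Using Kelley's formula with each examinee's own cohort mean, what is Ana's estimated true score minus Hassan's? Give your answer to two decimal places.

T̂_Ana = 0.651(23.8) + 0.349(29.35) = 25.7370
T̂_Hassan = 0.651(24.4) + 0.349(34.60) = 27.9598
Difference = 25.7370 − 27.9598 = -2.2229

-2.22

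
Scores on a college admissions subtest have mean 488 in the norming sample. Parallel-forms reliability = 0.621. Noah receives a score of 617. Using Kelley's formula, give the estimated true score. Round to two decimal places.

568.11

Kelley's formula gives T̂ = 0.621·617 + 0.379·488 = 383.157 + 184.952 = 568.109.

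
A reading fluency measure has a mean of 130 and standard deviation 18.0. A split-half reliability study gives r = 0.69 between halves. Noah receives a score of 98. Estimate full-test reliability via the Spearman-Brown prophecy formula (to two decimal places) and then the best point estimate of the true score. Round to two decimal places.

Spearman-Brown: ρ = 2r/(1 + r) = 2(0.69)/(1 + 0.69) = 1.380/1.69 = 0.8166 → 0.82
Regress the observed score toward the mean by the unreliability: T̂ = 0.82·98 + 0.18·130 = 80.36 + 23.40 = 103.760.

103.76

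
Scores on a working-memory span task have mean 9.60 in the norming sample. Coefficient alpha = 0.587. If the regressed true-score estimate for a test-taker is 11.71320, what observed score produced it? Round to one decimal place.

13.2

T̂ = ρX + (1 − ρ)μ  ⇒  X = (T̂ − (1 − ρ)μ) / ρ
X = (11.71320 − 0.413 × 9.60) / 0.587 = (11.71320 − 3.96480) / 0.587 = 7.74840 / 0.587 = 13.200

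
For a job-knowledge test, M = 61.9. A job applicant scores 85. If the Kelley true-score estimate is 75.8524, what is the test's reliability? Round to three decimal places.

T̂ = ρX + (1 − ρ)μ  ⇒  T̂ − μ = ρ(X − μ)
ρ = (T̂ − μ)/(X − μ) = (75.8524 − 61.9) / (85 − 61.9) = 13.9524 / 23.1 = 0.60400

0.604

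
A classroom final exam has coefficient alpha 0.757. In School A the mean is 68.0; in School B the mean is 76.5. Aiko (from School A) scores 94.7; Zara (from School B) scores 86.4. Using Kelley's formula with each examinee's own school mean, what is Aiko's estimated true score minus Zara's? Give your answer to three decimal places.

T̂_Aiko = 0.757(94.7) + 0.243(68.0) = 88.21190
T̂_Zara = 0.757(86.4) + 0.243(76.5) = 83.99430
Difference = 88.21190 − 83.99430 = 4.21760

4.218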